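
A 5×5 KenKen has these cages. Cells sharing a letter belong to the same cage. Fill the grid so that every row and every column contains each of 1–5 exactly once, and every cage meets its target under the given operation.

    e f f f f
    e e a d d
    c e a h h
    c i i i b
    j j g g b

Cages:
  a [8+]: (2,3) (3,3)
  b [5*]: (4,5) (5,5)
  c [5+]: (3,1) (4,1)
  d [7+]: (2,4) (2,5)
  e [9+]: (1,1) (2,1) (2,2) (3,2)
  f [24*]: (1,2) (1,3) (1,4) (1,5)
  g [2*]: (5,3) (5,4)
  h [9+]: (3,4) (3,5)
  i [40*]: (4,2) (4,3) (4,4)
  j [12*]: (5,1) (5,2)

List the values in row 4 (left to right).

Row 1 needs a 5, and only (1,1) is open for it.
Cage e has sum 9, which forces (2,1) = 1.
The 4 cells of cage e must have sum 9, so (2,2) = 2.
The 4 cells of cage e must have sum 9, leaving (3,2) = 1.
Row 2 needs a 5, and only (2,3) is open for it.
5 is placed in column 3, which forces (3,3) = 3.
Row 3 now contains 3, leaving (3,1) = 2.
Cage c needs two cells with sum 5, leaving (4,1) = 3.
Column 1 now contains 3; hence (5,1) = 4.
Row 5 already has 4, which forces (5,2) = 3.
3 is placed in column 2; hence (1,2) = 4.
Column 2 already has 4, so (4,2) = 5.
5 is placed in row 4, so (4,5) = 1.
1 is placed in column 5, leaving (5,5) = 5.
The two cells of cage h must have sum 9, leaving (3,4) = 5.
5 is placed in column 5; hence (3,5) = 4.
Cage d needs two cells with sum 7; hence (2,4) = 4.
Column 5 already has 4, which forces (2,5) = 3.
Column 4 already has 4, so (4,4) = 2.
Column 4 already has 2, leaving (5,4) = 1.
Cage f needs product 24, leaving (1,3) = 1.
Column 4 already has 1; hence (1,4) = 3.
Column 5 now contains 3; hence (1,5) = 2.
2 is placed in row 4, so (4,3) = 4.
Row 5 already has 1, leaving (5,3) = 2.
The full grid is 5 4 1 3 2 / 1 2 5 4 3 / 2 1 3 5 4 / 3 5 4 2 1 / 4 3 2 1 5.

3 5 4 2 1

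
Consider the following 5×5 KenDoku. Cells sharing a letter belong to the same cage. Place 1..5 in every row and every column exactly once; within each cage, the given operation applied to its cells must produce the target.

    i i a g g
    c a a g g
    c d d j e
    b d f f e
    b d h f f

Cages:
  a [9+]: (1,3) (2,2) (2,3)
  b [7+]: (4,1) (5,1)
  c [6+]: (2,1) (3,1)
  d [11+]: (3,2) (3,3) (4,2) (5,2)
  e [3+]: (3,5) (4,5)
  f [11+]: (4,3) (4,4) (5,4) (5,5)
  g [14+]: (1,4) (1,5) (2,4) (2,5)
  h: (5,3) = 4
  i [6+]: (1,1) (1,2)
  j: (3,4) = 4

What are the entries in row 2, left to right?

Cage j is given, which forces (3,4) = 4.
H is a freebie, leaving (5,3) = 4.
In column 1, 3 can only go at (5,1), so (5,1) = 3.
The two cells of cage b must have sum 7, so (4,1) = 4.
In column 1, 2 can only go at (1,1), so (1,1) = 2.
The two cells of cage i must have sum 6, which forces (1,2) = 4.
In row 2, 2 can only go at (2,4), so (2,4) = 2.
Cage g needs sum 14, leaving (2,5) = 4.
In row 1, 1 can only go at (1,3), so (1,3) = 1.
Row 2 needs a 1, and only (2,1) is open for it.
Column 1 already has 1, leaving (3,1) = 5.
The only place for 3 in column 5 is (1,5).
Row 1 now contains 3, leaving (1,4) = 5.
Column 4 now contains 5, leaving (5,4) = 1.
1 is placed in column 4, so (4,4) = 3.
In column 5, 5 can only go at (5,5), so (5,5) = 5.
Cage d needs sum 11, so (3,2) = 1.
Cage d has sum 11, leaving (3,3) = 3.
Row 3 already has 1, so (3,5) = 2.
Cage d needs sum 11, which forces (4,2) = 5.
Cage f needs sum 11; hence (4,3) = 2.
2 is placed in column 5, which forces (4,5) = 1.
Row 5 already has 5, so (5,2) = 2.
5 is placed in column 2, leaving (2,2) = 3.
3 is placed in column 3, leaving (2,3) = 5.
Filled in: 2 4 1 5 3 / 1 3 5 2 4 / 5 1 3 4 2 / 4 5 2 3 1 / 3 2 4 1 5.

1 3 5 2 4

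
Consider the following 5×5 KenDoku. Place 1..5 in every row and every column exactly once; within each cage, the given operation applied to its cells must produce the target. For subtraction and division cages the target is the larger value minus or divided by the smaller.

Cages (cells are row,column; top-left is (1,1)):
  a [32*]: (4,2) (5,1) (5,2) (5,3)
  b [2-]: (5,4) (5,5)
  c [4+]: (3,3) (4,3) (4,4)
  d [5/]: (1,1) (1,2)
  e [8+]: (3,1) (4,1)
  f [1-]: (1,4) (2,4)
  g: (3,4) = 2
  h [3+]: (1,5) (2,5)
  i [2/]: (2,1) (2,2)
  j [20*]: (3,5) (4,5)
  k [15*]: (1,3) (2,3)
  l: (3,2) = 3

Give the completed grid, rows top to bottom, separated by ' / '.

1 5 3 4 2 / 4 2 5 3 1 / 5 3 1 2 4 / 3 4 2 1 5 / 2 1 4 5 3

Cage l is given; hence (3,2) = 3.
Cage c has sum 4, which forces (3,3) = 1.
G is a freebie, leaving (3,4) = 2.
Cage a has product 32, so (4,2) = 4.
The 3 cells of cage c must have sum 4, which forces (4,3) = 2.
The 3 cells of cage c must have sum 4; hence (4,4) = 1.
Row 4 already has 4, so (4,5) = 5.
2 is placed in column 3, so (5,3) = 4.
3 is placed in row 3, leaving (3,1) = 5.
Column 5 already has 5; hence (3,5) = 4.
5 is placed in row 4; hence (4,1) = 3.
Column 1 already has 5, leaving (1,1) = 1.
Cage d needs two cells with quotient 5; hence (1,2) = 5.
Row 1 now contains 5, so (1,3) = 3.
Row 1 already has 3, which forces (1,4) = 4.
Row 1 now contains 1, which forces (1,5) = 2.
Column 3 already has 3; hence (2,3) = 5.
Row 2 already has 5, leaving (2,4) = 3.
Column 5 already has 2; hence (2,5) = 1.
Column 1 already has 1; hence (5,1) = 2.
2 is placed in row 5, which forces (5,2) = 1.
Column 4 now contains 3, so (5,4) = 5.
Column 5 already has 1; hence (5,5) = 3.
2 is placed in column 1; hence (2,1) = 4.
Row 2 now contains 1, which forces (2,2) = 2.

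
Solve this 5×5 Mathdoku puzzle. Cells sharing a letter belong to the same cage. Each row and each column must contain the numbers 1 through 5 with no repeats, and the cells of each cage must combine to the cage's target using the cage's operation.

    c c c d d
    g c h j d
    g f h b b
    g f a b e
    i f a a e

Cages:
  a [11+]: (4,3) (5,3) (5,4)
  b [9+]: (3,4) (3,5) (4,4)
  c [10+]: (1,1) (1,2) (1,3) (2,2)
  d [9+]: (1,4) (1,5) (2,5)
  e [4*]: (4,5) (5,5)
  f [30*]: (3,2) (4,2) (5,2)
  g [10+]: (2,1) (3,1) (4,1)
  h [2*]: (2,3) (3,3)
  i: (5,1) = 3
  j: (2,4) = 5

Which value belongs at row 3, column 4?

Cage j is a single given cell, leaving (2,4) = 5.
Cage i is a single given cell, so (5,1) = 3.
Row 5 needs a 1, and only (5,5) is open for it.
Column 5 already has 1, leaving (4,5) = 4.
Column 1 needs a 2, and only (1,1) is open for it.
The only place for 3 in column 3 is (1,3).
The 3 cells of cage d must have sum 9, which forces (1,4) = 1.
Row 1 now contains 3; hence (1,5) = 5.
The 3 cells of cage d must have sum 9, leaving (2,5) = 3.
Column 5 already has 3, so (3,5) = 2.
Row 1 already has 1; hence (1,2) = 4.
The 4 cells of cage c must have sum 10, so (2,2) = 1.
The two cells of cage h must have product 2; hence (2,3) = 2.
Row 3 already has 2; hence (3,3) = 1.
The 3 cells of cage b must have sum 9; hence (3,4) = 4.
Column 3 already has 2; hence (4,3) = 5.
Cage b has sum 9, leaving (4,4) = 3.
Column 3 already has 5, so (5,3) = 4.
Column 4 now contains 4, so (5,4) = 2.
Row 2 now contains 1, which forces (2,1) = 4.
Row 3 now contains 4, which forces (3,1) = 5.
Cage f needs product 30, leaving (3,2) = 3.
Row 4 already has 5, so (4,1) = 1.
3 is placed in row 4, leaving (4,2) = 2.
Row 5 already has 2, so (5,2) = 5.
Filled in: 2 4 3 1 5 / 4 1 2 5 3 / 5 3 1 4 2 / 1 2 5 3 4 / 3 5 4 2 1.

4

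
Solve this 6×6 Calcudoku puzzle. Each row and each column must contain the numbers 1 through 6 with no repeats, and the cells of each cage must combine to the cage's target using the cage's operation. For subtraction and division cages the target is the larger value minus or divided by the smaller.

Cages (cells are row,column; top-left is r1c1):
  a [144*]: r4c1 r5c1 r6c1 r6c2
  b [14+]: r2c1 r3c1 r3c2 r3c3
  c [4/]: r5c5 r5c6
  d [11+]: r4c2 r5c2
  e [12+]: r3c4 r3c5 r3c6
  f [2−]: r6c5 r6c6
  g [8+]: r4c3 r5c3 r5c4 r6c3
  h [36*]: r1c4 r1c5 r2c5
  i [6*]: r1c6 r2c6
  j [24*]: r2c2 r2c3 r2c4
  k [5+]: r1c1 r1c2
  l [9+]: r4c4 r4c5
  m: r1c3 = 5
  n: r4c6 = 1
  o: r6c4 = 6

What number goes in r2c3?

Cage m is a single given cell; hence r1c3 = 5.
Cage n is given, so r4c6 = 1.
Column 6 now contains 1, leaving r5c6 = 4.
O is a freebie, so r6c4 = 6.
4 is placed in row 5, so r5c5 = 1.
The 4 cells of cage g must have sum 8, which forces r4c3 = 2.
The 4 cells of cage g must have sum 8, leaving r5c3 = 3.
Row 5 already has 1, leaving r5c4 = 2.
Cage g has sum 8; hence r6c3 = 1.
2 is placed in column 4, leaving r1c4 = 3.
Row 1 now contains 3, so r1c6 = 2.
2 is placed in column 6, which forces r2c6 = 3.
2 is placed in row 5, which forces r5c1 = 6.
Row 5 already has 6, leaving r5c2 = 5.
Column 6 already has 3; hence r6c6 = 5.
The 3 cells of cage h must have product 36, so r1c5 = 6.
Cage h needs product 36, leaving r2c5 = 2.
Column 5 already has 2; hence r3c5 = 5.
5 is placed in column 6, which forces r3c6 = 6.
Column 2 already has 5, so r4c2 = 6.
5 is placed in column 5, leaving r4c5 = 4.
The two cells of cage f must have difference 2, so r6c5 = 3.
The 4 cells of cage b must have sum 14, which forces r2c1 = 5.
Cage j needs product 24, leaving r2c3 = 6.
Row 3 already has 6; hence r3c3 = 4.
The 3 cells of cage e must have sum 12, leaving r3c4 = 1.
Row 4 already has 4; hence r4c1 = 3.
Row 4 already has 4, so r4c4 = 5.
Cage j needs product 24, which forces r2c2 = 1.
Column 4 already has 1; hence r2c4 = 4.
Column 1 already has 3; hence r3c1 = 2.
Cage b has sum 14, which forces r3c2 = 3.
Column 1 already has 2, so r6c1 = 4.
Row 6 now contains 4, leaving r6c2 = 2.
Column 1 already has 4, leaving r1c1 = 1.
1 is placed in column 2; hence r1c2 = 4.
Completed grid: 1 4 5 3 6 2 / 5 1 6 4 2 3 / 2 3 4 1 5 6 / 3 6 2 5 4 1 / 6 5 3 2 1 4 / 4 2 1 6 3 5.

6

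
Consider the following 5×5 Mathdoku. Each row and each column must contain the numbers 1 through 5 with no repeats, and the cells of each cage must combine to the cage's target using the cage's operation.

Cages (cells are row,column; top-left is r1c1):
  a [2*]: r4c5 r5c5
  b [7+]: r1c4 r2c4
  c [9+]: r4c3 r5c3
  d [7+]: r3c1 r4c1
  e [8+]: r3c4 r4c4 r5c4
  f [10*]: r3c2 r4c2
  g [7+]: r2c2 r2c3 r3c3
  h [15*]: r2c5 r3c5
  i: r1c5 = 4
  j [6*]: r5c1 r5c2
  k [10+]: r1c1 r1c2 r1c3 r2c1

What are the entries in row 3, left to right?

4 2 1 3 5

Cage i is a single given cell, which forces r1c5 = 4.
In column 2, 4 can only go at r2c2, so r2c2 = 4.
In row 2, 3 can only go at r2c5, so r2c5 = 3.
3 is placed in column 5, which forces r3c5 = 5.
5 is placed in row 3, so r3c2 = 2.
2 is placed in row 3, so r3c3 = 1.
The two cells of cage f must have product 10, so r4c2 = 5.
Row 4 already has 5, so r4c3 = 4.
Column 2 now contains 2, leaving r5c2 = 3.
Column 3 already has 4, so r5c3 = 5.
The 4 cells of cage k must have sum 10, which forces r1c1 = 5.
Column 2 now contains 3, so r1c2 = 1.
Row 1 already has 5, so r1c4 = 2.
Column 3 already has 1, so r2c3 = 2.
Column 4 already has 2, leaving r2c4 = 5.
The two cells of cage d must have sum 7; hence r3c1 = 4.
Row 3 already has 4, which forces r3c4 = 3.
Row 4 now contains 4, which forces r4c1 = 3.
Column 4 now contains 3, leaving r4c4 = 1.
Row 4 now contains 1, which forces r4c5 = 2.
Row 5 already has 3, so r5c1 = 2.
Column 4 now contains 1, which forces r5c4 = 4.
2 is placed in column 5, which forces r5c5 = 1.
Row 1 already has 2, so r1c3 = 3.
2 is placed in row 2, so r2c1 = 1.
Completed grid: 5 1 3 2 4 / 1 4 2 5 3 / 4 2 1 3 5 / 3 5 4 1 2 / 2 3 5 4 1.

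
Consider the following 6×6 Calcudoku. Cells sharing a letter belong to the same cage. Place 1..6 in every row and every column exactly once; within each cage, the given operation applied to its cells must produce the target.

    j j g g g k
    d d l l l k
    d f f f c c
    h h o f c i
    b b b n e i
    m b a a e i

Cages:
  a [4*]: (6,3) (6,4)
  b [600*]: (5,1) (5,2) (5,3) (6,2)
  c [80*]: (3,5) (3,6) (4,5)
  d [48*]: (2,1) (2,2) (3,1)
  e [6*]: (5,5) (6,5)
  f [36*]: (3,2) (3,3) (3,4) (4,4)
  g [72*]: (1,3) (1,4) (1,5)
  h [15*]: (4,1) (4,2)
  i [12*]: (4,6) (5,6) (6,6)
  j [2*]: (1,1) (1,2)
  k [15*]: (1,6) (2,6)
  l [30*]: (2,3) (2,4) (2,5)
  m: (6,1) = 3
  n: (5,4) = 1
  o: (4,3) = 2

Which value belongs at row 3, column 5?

The 3 cells of cage c must have product 80, leaving (3,5) = 5.
Cage c has product 80, which forces (3,6) = 4.
Cage o is a single given cell; hence (4,3) = 2.
The 3 cells of cage c must have product 80, leaving (4,5) = 4.
N is a freebie, so (5,4) = 1.
Cage m is a single given cell, so (6,1) = 3.
Cage b has product 600, so (6,2) = 5.
Column 4 already has 1, so (6,4) = 4.
Cage g has product 72; hence (1,3) = 4.
Column 1 now contains 3, which forces (4,1) = 5.
5 is placed in column 2; hence (4,2) = 3.
Row 4 already has 3, so (4,4) = 6.
6 is placed in row 4, leaving (4,6) = 1.
Row 6 already has 4; hence (6,3) = 1.
Row 6 already has 1; hence (6,5) = 2.
Row 6 now contains 2, which forces (6,6) = 6.
Column 4 now contains 6, which forces (1,4) = 3.
Cage g has product 72, which forces (1,5) = 6.
Row 1 already has 3, leaving (1,6) = 5.
Column 6 already has 5, so (2,6) = 3.
Cage f needs product 36, which forces (3,2) = 1.
Cage f has product 36, leaving (3,3) = 3.
Cage f has product 36, leaving (3,4) = 2.
Cage b needs product 600, which forces (5,3) = 5.
Cage e's pair has product 6; hence (5,5) = 3.
Column 6 already has 6, so (5,6) = 2.
Cage j needs two cells with product 2; hence (1,1) = 1.
Column 2 already has 1, which forces (1,2) = 2.
2 is placed in column 2, leaving (2,2) = 4.
Column 3 now contains 5, so (2,3) = 6.
2 is placed in column 4, leaving (2,4) = 5.
Row 2 already has 3, which forces (2,5) = 1.
Row 3 already has 2, so (3,1) = 6.
Column 1 now contains 6, which forces (5,1) = 4.
Column 2 already has 4, leaving (5,2) = 6.
Row 2 now contains 4, which forces (2,1) = 2.
The full grid is 1 2 4 3 6 5 / 2 4 6 5 1 3 / 6 1 3 2 5 4 / 5 3 2 6 4 1 / 4 6 5 1 3 2 / 3 5 1 4 2 6.

5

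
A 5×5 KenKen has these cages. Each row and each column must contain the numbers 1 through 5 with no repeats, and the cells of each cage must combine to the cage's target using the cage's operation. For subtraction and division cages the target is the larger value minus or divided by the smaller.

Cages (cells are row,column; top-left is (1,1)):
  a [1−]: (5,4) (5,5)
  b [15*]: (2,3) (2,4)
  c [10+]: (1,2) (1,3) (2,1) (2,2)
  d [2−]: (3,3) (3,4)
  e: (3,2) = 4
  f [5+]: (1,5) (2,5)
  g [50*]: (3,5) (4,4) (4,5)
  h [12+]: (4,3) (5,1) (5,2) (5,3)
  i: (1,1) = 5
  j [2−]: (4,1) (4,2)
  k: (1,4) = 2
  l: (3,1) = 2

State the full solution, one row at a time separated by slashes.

5 3 1 2 4 / 4 2 5 3 1 / 2 4 3 1 5 / 3 1 4 5 2 / 1 5 2 4 3

Cage i is a single given cell; hence (1,1) = 5.
K is a freebie, which forces (1,4) = 2.
Cage l is given, so (3,1) = 2.
Cage e is given, which forces (3,2) = 4.
Cage g has product 50; hence (3,5) = 5.
The 3 cells of cage g must have product 50, so (4,4) = 5.
Cage g has product 50, so (4,5) = 2.
The two cells of cage b must have product 15, which forces (2,3) = 5.
Column 4 already has 5, so (2,4) = 3.
Column 4 now contains 3, which forces (3,4) = 1.
Column 4 now contains 3, which forces (5,4) = 4.
4 is placed in row 5, leaving (5,5) = 3.
Row 2 already has 5, which forces (2,2) = 2.
Row 3 already has 1, which forces (3,3) = 3.
The 4 cells of cage h must have sum 12, so (4,3) = 4.
Row 5 now contains 3, leaving (5,1) = 1.
Cage h needs sum 12, which forces (5,2) = 5.
The 4 cells of cage h must have sum 12, leaving (5,3) = 2.
Cage c has sum 10, so (1,2) = 3.
4 is placed in column 3, so (1,3) = 1.
1 is placed in row 1, leaving (1,5) = 4.
Column 1 already has 1, which forces (2,1) = 4.
Column 5 already has 4; hence (2,5) = 1.
Column 1 already has 1, which forces (4,1) = 3.
The two cells of cage j must have difference 2, leaving (4,2) = 1.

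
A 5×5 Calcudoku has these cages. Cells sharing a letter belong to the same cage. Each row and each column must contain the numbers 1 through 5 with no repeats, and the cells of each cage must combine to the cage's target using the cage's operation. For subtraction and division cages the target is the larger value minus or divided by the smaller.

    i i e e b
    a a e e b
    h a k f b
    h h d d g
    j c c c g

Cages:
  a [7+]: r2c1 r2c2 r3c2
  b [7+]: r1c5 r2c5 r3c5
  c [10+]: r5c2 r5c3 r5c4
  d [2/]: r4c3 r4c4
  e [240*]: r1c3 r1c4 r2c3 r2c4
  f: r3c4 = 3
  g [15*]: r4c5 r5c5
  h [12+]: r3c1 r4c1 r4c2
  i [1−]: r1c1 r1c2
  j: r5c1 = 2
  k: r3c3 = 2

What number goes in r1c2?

2

Cage k is a single given cell; hence r3c3 = 2.
Cage f is given, which forces r3c4 = 3.
Cage j is given, leaving r5c1 = 2.
Cage d needs two cells with quotient 2, which forces r4c4 = 2.
Row 2 needs a 3, and only r2c3 is open for it.
3 is placed in column 3, leaving r1c3 = 4.
Cage e needs product 240, which forces r1c4 = 5.
Cage e needs product 240, so r2c4 = 4.
Column 3 now contains 4; hence r4c3 = 1.
1 is placed in column 3; hence r5c3 = 5.
Column 4 already has 4, so r5c4 = 1.
5 is placed in row 5, so r5c5 = 3.
Cage i needs two cells with difference 1, which forces r1c2 = 2.
Row 1 now contains 2, so r1c5 = 1.
Row 2 now contains 4, which forces r2c1 = 1.
Column 2 already has 2, so r2c2 = 5.
Column 5 now contains 1, so r2c5 = 2.
Cage b has sum 7; hence r3c5 = 4.
Column 5 now contains 3, which forces r4c5 = 5.
Row 5 now contains 1, which forces r5c2 = 4.
1 is placed in row 1, leaving r1c1 = 3.
Row 3 already has 4, so r3c1 = 5.
Row 3 already has 4, so r3c2 = 1.
Cage h needs sum 12; hence r4c1 = 4.
4 is placed in column 2, leaving r4c2 = 3.
The full grid is 3 2 4 5 1 / 1 5 3 4 2 / 5 1 2 3 4 / 4 3 1 2 5 / 2 4 5 1 3.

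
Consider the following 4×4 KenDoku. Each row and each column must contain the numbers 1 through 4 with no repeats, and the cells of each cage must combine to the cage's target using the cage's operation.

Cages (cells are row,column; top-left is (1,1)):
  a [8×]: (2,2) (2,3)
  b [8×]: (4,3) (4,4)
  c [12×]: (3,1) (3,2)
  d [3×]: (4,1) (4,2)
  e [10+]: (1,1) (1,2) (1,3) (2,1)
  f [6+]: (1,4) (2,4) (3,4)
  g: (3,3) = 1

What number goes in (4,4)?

4

Cage g is a single given cell, which forces (3,3) = 1.
Row 3 needs a 2, and only (3,4) is open for it.
Cage b needs two cells with product 8, leaving (4,3) = 2.
2 is placed in column 4, leaving (4,4) = 4.
Cage a needs two cells with product 8, which forces (2,2) = 2.
Column 3 already has 2, which forces (2,3) = 4.
The 4 cells of cage e must have sum 10, which forces (1,1) = 2.
The 4 cells of cage e must have sum 10, so (1,2) = 4.
Column 3 already has 4; hence (1,3) = 3.
Row 1 now contains 3, which forces (1,4) = 1.
Cage e needs sum 10; hence (2,1) = 1.
Column 4 already has 1, which forces (2,4) = 3.
4 is placed in column 2, which forces (3,2) = 3.
1 is placed in column 1, which forces (4,1) = 3.
3 is placed in column 2, leaving (4,2) = 1.
Row 3 now contains 3, leaving (3,1) = 4.
Filled in: 2 4 3 1 / 1 2 4 3 / 4 3 1 2 / 3 1 2 4.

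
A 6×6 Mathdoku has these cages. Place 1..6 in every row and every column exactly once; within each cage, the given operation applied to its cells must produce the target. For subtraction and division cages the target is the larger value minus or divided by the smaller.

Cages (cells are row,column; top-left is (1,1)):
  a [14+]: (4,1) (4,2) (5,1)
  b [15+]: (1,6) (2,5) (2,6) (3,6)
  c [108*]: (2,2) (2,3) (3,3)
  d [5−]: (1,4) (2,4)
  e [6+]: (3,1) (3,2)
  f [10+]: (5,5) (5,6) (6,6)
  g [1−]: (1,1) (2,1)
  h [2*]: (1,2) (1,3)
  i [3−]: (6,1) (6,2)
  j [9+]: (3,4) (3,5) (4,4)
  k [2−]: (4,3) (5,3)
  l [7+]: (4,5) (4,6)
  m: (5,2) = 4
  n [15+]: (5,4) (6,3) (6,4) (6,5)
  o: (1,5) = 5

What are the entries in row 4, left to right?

Cage o is a single given cell, which forces (1,5) = 5.
Cage c has product 108; hence (2,2) = 6.
Cage c has product 108, which forces (2,3) = 3.
6 is placed in row 2, which forces (2,4) = 1.
Cage c needs product 108; hence (3,3) = 6.
Cage m is given, which forces (5,2) = 4.
1 is placed in column 4, so (1,4) = 6.
Cage k's pair has difference 2, leaving (4,3) = 4.
Cage k's pair has difference 2; hence (5,3) = 2.
Cage h's pair has product 2, leaving (1,2) = 2.
Column 3 already has 2, which forces (1,3) = 1.
2 is placed in row 1; hence (1,6) = 4.
Cage b has sum 15, so (2,5) = 4.
1 is placed in column 3, which forces (6,3) = 5.
4 is placed in row 1, so (1,1) = 3.
Cage g needs two cells with difference 1, leaving (2,1) = 2.
Row 2 already has 2, which forces (2,6) = 5.
Column 6 now contains 5; hence (3,6) = 2.
Cage a needs sum 14, so (4,2) = 3.
3 is placed in column 2; hence (6,2) = 1.
Cage e needs two cells with sum 6; hence (3,1) = 1.
Column 2 now contains 1, which forces (3,2) = 5.
1 is placed in row 3, leaving (3,5) = 3.
The two cells of cage i must have difference 3; hence (6,1) = 4.
Column 5 already has 3, so (6,5) = 2.
Row 3 now contains 3, leaving (3,4) = 4.
The 3 cells of cage j must have sum 9, so (4,4) = 2.
Cage n has sum 15, which forces (5,4) = 5.
Row 6 now contains 2, leaving (6,4) = 3.
3 is placed in row 6; hence (6,6) = 6.
Cage a needs sum 14, so (4,1) = 5.
Cage l's pair has sum 7, so (4,5) = 6.
Column 6 now contains 6; hence (4,6) = 1.
5 is placed in row 5; hence (5,1) = 6.
Cage f has sum 10, which forces (5,5) = 1.
The 3 cells of cage f must have sum 10, leaving (5,6) = 3.
The full grid is 3 2 1 6 5 4 / 2 6 3 1 4 5 / 1 5 6 4 3 2 / 5 3 4 2 6 1 / 6 4 2 5 1 3 / 4 1 5 3 2 6.

5 3 4 2 6 1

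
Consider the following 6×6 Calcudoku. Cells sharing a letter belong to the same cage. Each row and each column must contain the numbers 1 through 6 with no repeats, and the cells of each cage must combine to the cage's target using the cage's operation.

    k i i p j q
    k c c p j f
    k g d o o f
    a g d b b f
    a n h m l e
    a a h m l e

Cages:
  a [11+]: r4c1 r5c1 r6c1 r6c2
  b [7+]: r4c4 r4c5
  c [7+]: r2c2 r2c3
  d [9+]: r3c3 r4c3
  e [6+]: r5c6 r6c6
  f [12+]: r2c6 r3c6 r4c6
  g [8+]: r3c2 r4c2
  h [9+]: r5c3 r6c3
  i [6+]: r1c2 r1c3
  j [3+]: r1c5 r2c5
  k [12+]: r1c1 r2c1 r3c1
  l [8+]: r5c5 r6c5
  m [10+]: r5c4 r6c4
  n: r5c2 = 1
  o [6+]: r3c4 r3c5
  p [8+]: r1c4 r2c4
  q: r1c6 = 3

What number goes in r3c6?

Cage q is given; hence r1c6 = 3.
N is a freebie, leaving r5c2 = 1.
Cage p's pair has sum 8, which forces r1c4 = 5.
Cage p needs two cells with sum 8, so r2c4 = 3.
Row 1 needs a 6, and only r1c1 is open for it.
Row 1 needs a 1, and only r1c5 is open for it.
1 is placed in column 5, leaving r2c5 = 2.
The two cells of cage c must have sum 7, leaving r2c2 = 6.
Cage c needs two cells with sum 7; hence r2c3 = 1.
Column 3 needs a 2, and only r1c3 is open for it.
Row 1 now contains 2, leaving r1c2 = 4.
The only place for 2 in column 2 is r6c2.
In column 5, 4 can only go at r3c5, so r3c5 = 4.
Cage o's pair has sum 6; hence r3c4 = 2.
Column 4 already has 2, which forces r4c4 = 1.
The 3 cells of cage k must have sum 12, leaving r2c1 = 5.
Row 2 already has 5; hence r2c6 = 4.
Row 3 now contains 2; hence r3c1 = 1.
Row 3 now contains 1, so r3c6 = 6.
Cage b's pair has sum 7, so r4c5 = 6.
Column 6 already has 6, so r4c6 = 2.
Column 6 now contains 2; hence r5c6 = 5.
Column 6 already has 4, which forces r6c6 = 1.
Cage d needs two cells with sum 9, leaving r3c3 = 5.
Cage d's pair has sum 9, so r4c3 = 4.
Cage a has sum 11, so r5c1 = 2.
Row 5 now contains 5, leaving r5c5 = 3.
The two cells of cage l must have sum 8, leaving r6c5 = 5.
5 is placed in row 3; hence r3c2 = 3.
4 is placed in row 4, leaving r4c1 = 3.
Cage g needs two cells with sum 8, so r4c2 = 5.
Row 5 now contains 3; hence r5c3 = 6.
6 is placed in row 5; hence r5c4 = 4.
Cage a needs sum 11, which forces r6c1 = 4.
Cage h needs two cells with sum 9, which forces r6c3 = 3.
Column 4 now contains 4, which forces r6c4 = 6.
Completed grid: 6 4 2 5 1 3 / 5 6 1 3 2 4 / 1 3 5 2 4 6 / 3 5 4 1 6 2 / 2 1 6 4 3 5 / 4 2 3 6 5 1.

6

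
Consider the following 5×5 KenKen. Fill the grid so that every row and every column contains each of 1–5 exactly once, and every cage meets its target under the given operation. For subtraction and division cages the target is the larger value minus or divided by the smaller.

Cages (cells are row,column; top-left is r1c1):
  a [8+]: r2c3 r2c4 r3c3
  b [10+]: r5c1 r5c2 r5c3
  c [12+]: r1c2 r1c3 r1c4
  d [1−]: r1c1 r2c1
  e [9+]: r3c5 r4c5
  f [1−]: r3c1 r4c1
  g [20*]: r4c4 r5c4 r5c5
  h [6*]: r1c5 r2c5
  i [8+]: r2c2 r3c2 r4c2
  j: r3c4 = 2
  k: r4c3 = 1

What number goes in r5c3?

2

Cage j is a single given cell; hence r3c4 = 2.
K is a freebie, which forces r4c3 = 1.
The only place for 1 in row 1 is r1c1.
Cage d's pair has difference 1; hence r2c1 = 2.
Row 2 now contains 2, leaving r2c5 = 3.
3 is placed in column 5, leaving r1c5 = 2.
Row 2 already has 3; hence r2c3 = 4.
Row 2 already has 3, which forces r2c4 = 1.
Cage a has sum 8, so r3c3 = 3.
Column 3 already has 3; hence r1c3 = 5.
Row 2 now contains 1, leaving r2c2 = 5.
Cage i has sum 8, which forces r3c2 = 1.
The 3 cells of cage i must have sum 8, leaving r4c2 = 2.
2 is placed in column 2, so r5c2 = 3.
Column 3 already has 5; hence r5c3 = 2.
Cage g has product 20; hence r5c5 = 1.
Column 2 now contains 3, so r1c2 = 4.
Cage c has sum 12, leaving r1c4 = 3.
Cage b has sum 10, so r5c1 = 5.
5 is placed in row 5, leaving r5c4 = 4.
Column 1 already has 5, leaving r3c1 = 4.
4 is placed in row 3, leaving r3c5 = 5.
Cage f's pair has difference 1, which forces r4c1 = 3.
4 is placed in column 4, leaving r4c4 = 5.
5 is placed in column 5; hence r4c5 = 4.
Filled in: 1 4 5 3 2 / 2 5 4 1 3 / 4 1 3 2 5 / 3 2 1 5 4 / 5 3 2 4 1.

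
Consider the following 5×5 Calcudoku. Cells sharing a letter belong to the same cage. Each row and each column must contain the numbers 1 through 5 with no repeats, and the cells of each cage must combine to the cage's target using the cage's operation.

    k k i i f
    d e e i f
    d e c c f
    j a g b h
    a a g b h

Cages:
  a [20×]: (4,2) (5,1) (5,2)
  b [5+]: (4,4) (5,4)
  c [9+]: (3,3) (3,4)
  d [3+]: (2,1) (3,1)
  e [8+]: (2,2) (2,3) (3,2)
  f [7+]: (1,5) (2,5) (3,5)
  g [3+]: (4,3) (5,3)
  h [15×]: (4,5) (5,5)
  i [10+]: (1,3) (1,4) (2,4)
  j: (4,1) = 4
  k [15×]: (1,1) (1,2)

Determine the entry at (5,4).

Cage j is given, leaving (4,1) = 4.
Row 3 needs a 3, and only (3,2) is open for it.
Cage k's pair has product 15, leaving (1,1) = 3.
3 is placed in column 2, so (1,2) = 5.
Column 2 already has 5, leaving (5,2) = 4.
The 3 cells of cage a must have product 20, leaving (4,2) = 1.
Row 4 now contains 1, so (4,3) = 2.
Row 4 already has 2, leaving (4,4) = 3.
3 is placed in row 4, so (4,5) = 5.
Cage a has product 20, which forces (5,1) = 5.
Column 3 now contains 2, which forces (5,3) = 1.
Column 4 already has 3, which forces (5,4) = 2.
5 is placed in column 5, which forces (5,5) = 3.
Column 3 now contains 1; hence (1,3) = 4.
Cage i has sum 10, which forces (1,4) = 1.
Row 1 already has 1, so (1,5) = 2.
1 is placed in column 2; hence (2,2) = 2.
The 3 cells of cage e must have sum 8; hence (2,3) = 3.
Cage i needs sum 10, which forces (2,4) = 5.
4 is placed in column 3; hence (3,3) = 5.
5 is placed in column 4, so (3,4) = 4.
Row 3 now contains 4, leaving (3,5) = 1.
2 is placed in row 2; hence (2,1) = 1.
Column 5 already has 1, so (2,5) = 4.
Row 3 already has 1, so (3,1) = 2.
Filled in: 3 5 4 1 2 / 1 2 3 5 4 / 2 3 5 4 1 / 4 1 2 3 5 / 5 4 1 2 3.

2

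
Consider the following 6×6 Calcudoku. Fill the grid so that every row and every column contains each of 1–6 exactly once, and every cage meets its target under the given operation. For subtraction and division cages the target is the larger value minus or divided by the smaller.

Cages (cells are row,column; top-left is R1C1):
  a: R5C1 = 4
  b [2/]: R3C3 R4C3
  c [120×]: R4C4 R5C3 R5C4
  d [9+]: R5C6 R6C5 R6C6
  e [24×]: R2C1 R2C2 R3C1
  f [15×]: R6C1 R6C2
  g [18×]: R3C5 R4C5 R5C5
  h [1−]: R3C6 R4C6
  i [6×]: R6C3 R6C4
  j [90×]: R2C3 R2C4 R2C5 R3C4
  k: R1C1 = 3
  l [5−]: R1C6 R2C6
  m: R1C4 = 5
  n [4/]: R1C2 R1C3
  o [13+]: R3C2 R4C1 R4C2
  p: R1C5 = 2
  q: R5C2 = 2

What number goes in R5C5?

Cage k is given, which forces R1C1 = 3.
Cage m is given, which forces R1C4 = 5.
Cage p is given, leaving R1C5 = 2.
Cage a is given, which forces R5C1 = 4.
Q is a freebie, leaving R5C2 = 2.
Row 5 now contains 4, which forces R5C4 = 6.
Column 1 already has 3, which forces R6C1 = 5.
Row 6 now contains 5, which forces R6C2 = 3.
The 3 cells of cage e must have product 24; hence R2C2 = 4.
Column 4 now contains 6, which forces R4C4 = 4.
6 is placed in row 5, which forces R5C3 = 5.
Cage i needs two cells with product 6, which forces R6C3 = 6.
The two cells of cage i must have product 6; hence R6C4 = 1.
Row 6 already has 6, so R6C5 = 4.
Cage d has sum 9; hence R6C6 = 2.
4 is placed in column 2, leaving R1C2 = 1.
Cage n's pair has quotient 4, leaving R1C3 = 4.
Row 1 now contains 1, leaving R1C6 = 6.
6 is placed in column 3; hence R2C3 = 3.
Cage j has product 90; hence R2C4 = 2.
Cage j has product 90, so R2C5 = 5.
6 is placed in column 6, leaving R2C6 = 1.
1 is placed in column 4, which forces R3C4 = 3.
Cage d needs sum 9; hence R5C6 = 3.
Row 2 already has 1, leaving R2C1 = 6.
Cage e needs product 24; hence R3C1 = 1.
Row 3 already has 1, so R3C3 = 2.
Cage g needs product 18, so R3C5 = 6.
Cage h needs two cells with difference 1, so R3C6 = 4.
Cage o needs sum 13, which forces R4C1 = 2.
Column 3 already has 2; hence R4C3 = 1.
The 3 cells of cage g must have product 18, so R4C5 = 3.
Column 6 now contains 3, leaving R4C6 = 5.
3 is placed in row 5, so R5C5 = 1.
6 is placed in row 3, so R3C2 = 5.
5 is placed in row 4, so R4C2 = 6.
Filled in: 3 1 4 5 2 6 / 6 4 3 2 5 1 / 1 5 2 3 6 4 / 2 6 1 4 3 5 / 4 2 5 6 1 3 / 5 3 6 1 4 2.

1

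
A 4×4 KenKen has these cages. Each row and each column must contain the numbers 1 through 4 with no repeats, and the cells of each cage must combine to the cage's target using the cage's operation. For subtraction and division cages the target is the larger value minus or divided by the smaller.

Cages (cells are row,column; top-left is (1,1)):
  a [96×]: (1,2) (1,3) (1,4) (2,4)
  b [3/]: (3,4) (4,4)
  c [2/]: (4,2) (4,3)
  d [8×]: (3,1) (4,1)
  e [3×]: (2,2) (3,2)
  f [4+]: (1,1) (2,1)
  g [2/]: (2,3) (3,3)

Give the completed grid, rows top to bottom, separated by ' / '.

Cage a has product 96, so (2,4) = 4.
The only place for 1 in row 1 is (1,1).
Column 1 already has 1; hence (2,1) = 3.
3 is placed in row 2, so (2,2) = 1.
Row 2 now contains 1; hence (2,3) = 2.
Column 2 already has 1, which forces (3,2) = 3.
Row 3 already has 3, leaving (3,4) = 1.
Column 4 now contains 1, which forces (4,4) = 3.
Cage a has product 96; hence (1,2) = 4.
The 4 cells of cage a must have product 96, leaving (1,3) = 3.
3 is placed in column 4, leaving (1,4) = 2.
1 is placed in row 3, leaving (3,3) = 4.
Cage c's pair has quotient 2, leaving (4,2) = 2.
4 is placed in column 3, so (4,3) = 1.
4 is placed in row 3; hence (3,1) = 2.
2 is placed in row 4, so (4,1) = 4.

1 4 3 2 / 3 1 2 4 / 2 3 4 1 / 4 2 1 3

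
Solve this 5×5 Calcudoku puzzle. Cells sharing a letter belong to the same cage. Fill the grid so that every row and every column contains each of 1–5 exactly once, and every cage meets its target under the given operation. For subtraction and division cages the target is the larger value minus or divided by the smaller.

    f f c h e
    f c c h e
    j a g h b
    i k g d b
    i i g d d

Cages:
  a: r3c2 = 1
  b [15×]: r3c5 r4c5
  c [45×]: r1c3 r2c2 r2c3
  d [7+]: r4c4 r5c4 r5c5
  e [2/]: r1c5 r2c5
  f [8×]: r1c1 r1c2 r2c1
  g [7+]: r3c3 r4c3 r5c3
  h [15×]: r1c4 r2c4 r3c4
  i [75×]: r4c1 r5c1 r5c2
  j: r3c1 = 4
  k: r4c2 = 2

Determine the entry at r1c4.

Cage c needs product 45, which forces r1c3 = 3.
The 3 cells of cage c must have product 45, leaving r2c2 = 3.
Cage c has product 45; hence r2c3 = 5.
Row 2 now contains 5, so r2c4 = 1.
Cage j is a single given cell, which forces r3c1 = 4.
Cage a is a single given cell, leaving r3c2 = 1.
Row 3 already has 1, so r3c3 = 2.
Cage i needs product 75, leaving r4c1 = 5.
Cage k is a single given cell, so r4c2 = 2.
5 is placed in row 4, so r4c5 = 3.
Cage i needs product 75; hence r5c1 = 3.
The 3 cells of cage i must have product 75, leaving r5c2 = 5.
Cage f needs product 8, leaving r1c1 = 1.
2 is placed in column 2, so r1c2 = 4.
1 is placed in column 4, leaving r1c4 = 5.
Row 1 already has 4, so r1c5 = 2.
Column 1 already has 4, so r2c1 = 2.
Column 5 now contains 2, so r2c5 = 4.
Cage h has product 15, so r3c4 = 3.
Column 5 now contains 3, leaving r3c5 = 5.
Row 4 already has 3; hence r4c4 = 4.
The 3 cells of cage d must have sum 7, so r5c4 = 2.
Cage d has sum 7, so r5c5 = 1.
4 is placed in row 4, leaving r4c3 = 1.
Row 5 already has 1; hence r5c3 = 4.
Completed grid: 1 4 3 5 2 / 2 3 5 1 4 / 4 1 2 3 5 / 5 2 1 4 3 / 3 5 4 2 1.

5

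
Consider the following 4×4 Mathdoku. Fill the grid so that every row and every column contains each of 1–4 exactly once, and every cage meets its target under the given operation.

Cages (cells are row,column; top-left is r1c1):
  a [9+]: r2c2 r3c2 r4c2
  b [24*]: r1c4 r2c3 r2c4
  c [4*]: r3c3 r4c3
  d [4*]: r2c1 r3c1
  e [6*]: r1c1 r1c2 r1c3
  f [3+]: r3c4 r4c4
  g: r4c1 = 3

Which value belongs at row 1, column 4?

Cage g is given, so r4c1 = 3.
The only place for 4 in row 1 is r1c4.
The only place for 1 in row 2 is r2c1.
1 is placed in column 1, leaving r1c1 = 2.
1 is placed in column 1; hence r3c1 = 4.
4 is placed in row 3; hence r3c3 = 1.
Row 3 now contains 1; hence r3c4 = 2.
Column 3 already has 1, which forces r4c3 = 4.
Column 4 already has 2, so r4c4 = 1.
Cage e needs product 6, leaving r1c2 = 1.
Column 3 already has 1; hence r1c3 = 3.
Cage a has sum 9, which forces r2c2 = 4.
The 3 cells of cage b must have product 24, which forces r2c3 = 2.
Column 4 already has 2, which forces r2c4 = 3.
2 is placed in row 3, leaving r3c2 = 3.
Row 4 already has 4; hence r4c2 = 2.
Completed grid: 2 1 3 4 / 1 4 2 3 / 4 3 1 2 / 3 2 4 1.

4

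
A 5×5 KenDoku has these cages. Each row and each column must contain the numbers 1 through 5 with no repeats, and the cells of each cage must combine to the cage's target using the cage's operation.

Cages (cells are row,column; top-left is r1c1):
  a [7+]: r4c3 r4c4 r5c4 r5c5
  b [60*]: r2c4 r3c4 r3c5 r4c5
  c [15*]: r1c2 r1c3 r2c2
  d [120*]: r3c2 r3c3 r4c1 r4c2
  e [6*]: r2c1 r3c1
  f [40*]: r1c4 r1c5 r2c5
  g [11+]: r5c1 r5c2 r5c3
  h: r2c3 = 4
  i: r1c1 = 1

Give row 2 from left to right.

2 1 4 3 5

Cage i is given, leaving r1c1 = 1.
H is a freebie, so r2c3 = 4.
The 3 cells of cage c must have product 15; hence r2c2 = 1.
Column 3 needs a 1, and only r4c3 is open for it.
The 3 cells of cage f must have product 40, leaving r2c5 = 5.
Cage b has product 60; hence r3c4 = 5.
In row 3, 1 can only go at r3c5, so r3c5 = 1.
The 4 cells of cage b must have product 60, so r2c4 = 3.
Column 4 already has 3, leaving r4c4 = 2.
Cage b has product 60, so r4c5 = 4.
Cage a needs sum 7, which forces r5c4 = 1.
Column 4 already has 2, leaving r1c4 = 4.
Column 5 already has 4, so r1c5 = 2.
Row 2 now contains 3, so r2c1 = 2.
Cage e's pair has product 6, leaving r3c1 = 3.
The 4 cells of cage d must have product 120, which forces r3c2 = 4.
Cage d has product 120, which forces r3c3 = 2.
Column 1 now contains 3, leaving r4c1 = 5.
Row 4 now contains 5; hence r4c2 = 3.
Column 1 now contains 5, which forces r5c1 = 4.
Column 3 now contains 2, which forces r5c3 = 5.
The 4 cells of cage a must have sum 7; hence r5c5 = 3.
Column 2 now contains 3; hence r1c2 = 5.
Column 3 already has 5, which forces r1c3 = 3.
5 is placed in row 5; hence r5c2 = 2.
Filled in: 1 5 3 4 2 / 2 1 4 3 5 / 3 4 2 5 1 / 5 3 1 2 4 / 4 2 5 1 3.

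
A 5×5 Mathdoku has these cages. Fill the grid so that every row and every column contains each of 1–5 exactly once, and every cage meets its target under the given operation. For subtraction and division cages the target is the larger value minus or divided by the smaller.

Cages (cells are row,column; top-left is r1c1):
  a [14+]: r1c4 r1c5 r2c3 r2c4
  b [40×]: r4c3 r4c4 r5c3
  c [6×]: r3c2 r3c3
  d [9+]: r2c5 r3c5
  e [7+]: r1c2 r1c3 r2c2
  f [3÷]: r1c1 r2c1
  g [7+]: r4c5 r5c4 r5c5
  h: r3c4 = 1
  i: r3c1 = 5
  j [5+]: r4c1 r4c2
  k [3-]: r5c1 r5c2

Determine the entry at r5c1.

2

Cage i is given, so r3c1 = 5.
H is a freebie, so r3c4 = 1.
5 is placed in row 3, which forces r3c5 = 4.
Column 5 already has 4; hence r2c5 = 5.
In column 3, 1 can only go at r1c3, so r1c3 = 1.
Row 1 already has 1, so r1c1 = 3.
Row 1 already has 3; hence r1c5 = 2.
Cage f needs two cells with quotient 3, leaving r2c1 = 1.
Cage e needs sum 7, which forces r1c2 = 4.
Cage a has sum 14, which forces r1c4 = 5.
Cage e needs sum 7, which forces r2c2 = 2.
2 is placed in column 2, so r3c2 = 3.
3 is placed in row 3; hence r3c3 = 2.
3 is placed in column 2, leaving r4c2 = 1.
Cage g needs sum 7; hence r4c5 = 3.
Column 2 already has 1, so r5c2 = 5.
Row 5 already has 5, so r5c3 = 4.
Cage g has sum 7; hence r5c4 = 3.
The 3 cells of cage g must have sum 7; hence r5c5 = 1.
4 is placed in column 3, leaving r2c3 = 3.
Column 4 already has 3, so r2c4 = 4.
Cage j's pair has sum 5; hence r4c1 = 4.
4 is placed in column 3; hence r4c3 = 5.
Cage b has product 40, leaving r4c4 = 2.
4 is placed in row 5, which forces r5c1 = 2.
The full grid is 3 4 1 5 2 / 1 2 3 4 5 / 5 3 2 1 4 / 4 1 5 2 3 / 2 5 4 3 1.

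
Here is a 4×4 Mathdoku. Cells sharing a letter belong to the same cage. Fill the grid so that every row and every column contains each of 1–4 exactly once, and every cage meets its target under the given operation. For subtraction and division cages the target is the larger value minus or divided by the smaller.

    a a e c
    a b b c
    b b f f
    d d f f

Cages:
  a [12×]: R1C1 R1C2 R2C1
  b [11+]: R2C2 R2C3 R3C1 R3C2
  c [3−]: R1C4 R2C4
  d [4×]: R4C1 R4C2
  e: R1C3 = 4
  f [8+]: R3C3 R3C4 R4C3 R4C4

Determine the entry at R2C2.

Cage e is given, which forces R1C3 = 4.
Row 1 now contains 4, so R1C4 = 1.
Column 4 already has 1; hence R2C4 = 4.
Row 1 now contains 1; hence R1C1 = 3.
Cage a needs product 12, so R1C2 = 2.
Cage a needs product 12, leaving R2C1 = 2.
Column 1 already has 2, so R3C1 = 4.
Row 3 already has 4, leaving R3C2 = 3.
Row 3 already has 3, so R3C4 = 2.
Column 1 already has 4, leaving R4C1 = 1.
Row 4 now contains 1, so R4C2 = 4.
Row 4 now contains 1, leaving R4C3 = 2.
Column 4 already has 2, which forces R4C4 = 3.
Column 2 already has 3, so R2C2 = 1.
Cage b has sum 11, which forces R2C3 = 3.
Row 3 already has 2, which forces R3C3 = 1.
Completed grid: 3 2 4 1 / 2 1 3 4 / 4 3 1 2 / 1 4 2 3.

1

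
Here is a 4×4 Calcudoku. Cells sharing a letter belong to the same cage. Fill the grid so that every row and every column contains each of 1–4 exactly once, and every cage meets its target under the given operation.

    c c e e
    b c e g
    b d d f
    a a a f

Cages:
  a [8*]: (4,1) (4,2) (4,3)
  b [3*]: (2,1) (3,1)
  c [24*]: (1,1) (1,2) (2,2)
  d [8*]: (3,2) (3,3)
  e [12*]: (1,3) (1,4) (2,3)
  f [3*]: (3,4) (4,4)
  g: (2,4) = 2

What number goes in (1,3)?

1

Cage g is a single given cell, so (2,4) = 2.
Row 4 needs a 3, and only (4,4) is open for it.
3 is placed in column 4, so (3,4) = 1.
1 is placed in column 4, which forces (1,4) = 4.
The two cells of cage b must have product 3; hence (2,1) = 1.
Row 2 already has 1, leaving (2,3) = 3.
Row 3 now contains 1, which forces (3,1) = 3.
Column 1 already has 3, so (1,1) = 2.
Cage c needs product 24, so (1,2) = 3.
3 is placed in column 3; hence (1,3) = 1.
3 is placed in row 2, leaving (2,2) = 4.
4 is placed in column 2, leaving (3,2) = 2.
2 is placed in row 3, so (3,3) = 4.
2 is placed in column 1; hence (4,1) = 4.
2 is placed in column 2, leaving (4,2) = 1.
4 is placed in column 3, which forces (4,3) = 2.
The full grid is 2 3 1 4 / 1 4 3 2 / 3 2 4 1 / 4 1 2 3.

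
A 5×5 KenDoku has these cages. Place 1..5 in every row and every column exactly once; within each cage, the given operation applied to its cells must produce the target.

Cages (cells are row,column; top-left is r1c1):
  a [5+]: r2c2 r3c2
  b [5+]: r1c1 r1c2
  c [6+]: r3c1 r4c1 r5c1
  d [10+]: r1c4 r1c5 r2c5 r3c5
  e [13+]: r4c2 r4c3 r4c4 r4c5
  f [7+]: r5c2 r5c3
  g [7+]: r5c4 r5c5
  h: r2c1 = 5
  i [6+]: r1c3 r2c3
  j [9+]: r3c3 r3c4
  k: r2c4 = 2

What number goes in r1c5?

Cage h is given, so r2c1 = 5.
Cage k is given; hence r2c4 = 2.
The only place for 2 in row 4 is r4c1.
The only place for 1 in row 5 is r5c1.
Column 1 already has 1; hence r3c1 = 3.
Column 1 now contains 3, leaving r1c1 = 4.
The two cells of cage b must have sum 5, so r1c2 = 1.
Row 1 already has 1; hence r1c4 = 3.
The 4 cells of cage d must have sum 10, leaving r1c5 = 2.
The two cells of cage a must have sum 5, so r2c2 = 3.
Cage a needs two cells with sum 5, so r3c2 = 2.
Column 5 now contains 2, so r5c5 = 3.
Row 1 now contains 2, leaving r1c3 = 5.
Cage i needs two cells with sum 6, leaving r2c3 = 1.
Row 2 already has 1, which forces r2c5 = 4.
Column 3 now contains 5, so r3c3 = 4.
Row 3 now contains 4, so r3c4 = 5.
Column 5 now contains 4; hence r3c5 = 1.
Cage e needs sum 13, leaving r4c3 = 3.
Column 5 already has 1; hence r4c5 = 5.
The two cells of cage f must have sum 7, so r5c2 = 5.
The two cells of cage f must have sum 7; hence r5c3 = 2.
Cage g's pair has sum 7, which forces r5c4 = 4.
Row 4 now contains 5; hence r4c2 = 4.
4 is placed in column 4, which forces r4c4 = 1.
The full grid is 4 1 5 3 2 / 5 3 1 2 4 / 3 2 4 5 1 / 2 4 3 1 5 / 1 5 2 4 3.

2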